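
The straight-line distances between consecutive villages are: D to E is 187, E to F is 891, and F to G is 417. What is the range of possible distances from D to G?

The maximum is all hops collinear in one direction: 187 + 891 + 417 = 1495.
The longest hop is 891; the others sum to 604. Folding the others back against it leaves at least 891 − 604 = 287.

287 ≤ DG ≤ 1495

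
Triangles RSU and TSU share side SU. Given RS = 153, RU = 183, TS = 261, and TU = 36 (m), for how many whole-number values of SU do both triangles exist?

From triangle RSU: 30 < SU < 336.
From triangle TSU: 225 < SU < 297.
Intersection: 225 < SU < 297, so integers 226 through 296: 71 values.

71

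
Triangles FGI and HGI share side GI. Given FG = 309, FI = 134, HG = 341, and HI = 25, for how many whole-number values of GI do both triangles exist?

49

From triangle FGI: 175 < GI < 443.
From triangle HGI: 316 < GI < 366.
Intersection: 316 < GI < 366, so integers 317 through 365: 49 values.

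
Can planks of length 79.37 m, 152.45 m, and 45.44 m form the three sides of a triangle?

The longest side is 152.45, but the other two sum to only 124.81.
124.81 < 152.45, so the triangle inequality fails.

No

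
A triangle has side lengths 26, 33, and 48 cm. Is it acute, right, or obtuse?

obtuse

Compare the square of the longest side to the sum of squares of the other two: 26² + 33² = 1765 < 2304 = 48².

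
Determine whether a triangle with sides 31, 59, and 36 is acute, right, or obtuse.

Compare the square of the longest side to the sum of squares of the other two: 31² + 36² = 2257 < 3481 = 59².

obtuse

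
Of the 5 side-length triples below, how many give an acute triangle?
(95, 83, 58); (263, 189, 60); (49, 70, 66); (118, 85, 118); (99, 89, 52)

4

(95,83,58): 58²+83² = 10253 > 9025 = 95² → acute
(263,189,60): 60+189 ≤ 263, not a triangle
(49,70,66): 49²+66² = 6757 > 4900 = 70² → acute
(118,85,118): 85²+118² = 21149 > 13924 = 118² → acute
(99,89,52): 52²+89² = 10625 > 9801 = 99² → acute
4 of the 5 are acute.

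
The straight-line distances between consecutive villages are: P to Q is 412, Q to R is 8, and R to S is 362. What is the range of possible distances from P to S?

42 ≤ PS ≤ 782

The maximum is all hops collinear in one direction: 412 + 8 + 362 = 782.
The longest hop is 412; the others sum to 370. Folding the others back against it leaves at least 412 − 370 = 42.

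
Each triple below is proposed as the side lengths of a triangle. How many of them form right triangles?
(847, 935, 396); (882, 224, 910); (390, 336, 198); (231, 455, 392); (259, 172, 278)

4

(847,935,396): 396²+847² = 874225 = 935² → right
(882,224,910): 224²+882² = 828100 = 910² → right
(390,336,198): 198²+336² = 152100 = 390² → right
(231,455,392): 231²+392² = 207025 = 455² → right
(259,172,278): 172²+259² = 96665 > 77284 = 278² → acute
4 of the 5 are right.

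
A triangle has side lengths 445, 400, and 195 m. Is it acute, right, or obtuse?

Compare the square of the longest side to the sum of squares of the other two: 195² + 400² = 198025 = 445².

right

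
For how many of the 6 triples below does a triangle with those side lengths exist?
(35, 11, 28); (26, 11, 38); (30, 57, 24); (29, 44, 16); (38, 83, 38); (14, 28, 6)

(11,28,35): 11+28 > 35 → valid
(11,26,38): 11+26 ≤ 38 → not valid
(24,30,57): 24+30 ≤ 57 → not valid
(16,29,44): 16+29 > 44 → valid
(38,38,83): 38+38 ≤ 83 → not valid
(6,14,28): 6+14 ≤ 28 → not valid
2 of the 6 triples form a triangle.

2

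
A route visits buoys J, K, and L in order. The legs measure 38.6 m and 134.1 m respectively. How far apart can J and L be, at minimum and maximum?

By the triangle inequality, |38.6 − 134.1| ≤ JL ≤ 38.6 + 134.1.

95.5 ≤ JL ≤ 172.7 m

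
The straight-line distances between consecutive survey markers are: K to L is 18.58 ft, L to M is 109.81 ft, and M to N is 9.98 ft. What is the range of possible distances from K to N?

The maximum is all hops collinear in one direction: 18.58 + 109.81 + 9.98 = 138.37.
The longest hop is 109.81; the others sum to 28.56. Folding the others back against it leaves at least 109.81 − 28.56 = 81.25.

81.25 ≤ KN ≤ 138.37 ft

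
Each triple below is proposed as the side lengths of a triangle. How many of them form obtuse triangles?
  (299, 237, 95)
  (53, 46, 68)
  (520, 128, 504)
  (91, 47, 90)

(299,237,95): 95²+237² = 65194 < 89401 = 299² → obtuse
(53,46,68): 46²+53² = 4925 > 4624 = 68² → acute
(520,128,504): 128²+504² = 270400 = 520² → right
(91,47,90): 47²+90² = 10309 > 8281 = 91² → acute
1 of the 4 is obtuse.

1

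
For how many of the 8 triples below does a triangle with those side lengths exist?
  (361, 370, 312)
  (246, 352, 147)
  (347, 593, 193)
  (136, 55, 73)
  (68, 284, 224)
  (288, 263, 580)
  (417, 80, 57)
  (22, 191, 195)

(312,361,370): 312+361 > 370 → valid
(147,246,352): 147+246 > 352 → valid
(193,347,593): 193+347 ≤ 593 → not valid
(55,73,136): 55+73 ≤ 136 → not valid
(68,224,284): 68+224 > 284 → valid
(263,288,580): 263+288 ≤ 580 → not valid
(57,80,417): 57+80 ≤ 417 → not valid
(22,191,195): 22+191 > 195 → valid
4 of the 8 triples form a triangle.

4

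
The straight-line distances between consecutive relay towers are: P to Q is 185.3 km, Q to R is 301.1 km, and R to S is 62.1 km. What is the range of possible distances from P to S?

The maximum is all hops collinear in one direction: 185.3 + 301.1 + 62.1 = 548.5.
The longest hop is 301.1; the others sum to 247.4. Folding the others back against it leaves at least 301.1 − 247.4 = 53.7.

53.7 ≤ PS ≤ 548.5 km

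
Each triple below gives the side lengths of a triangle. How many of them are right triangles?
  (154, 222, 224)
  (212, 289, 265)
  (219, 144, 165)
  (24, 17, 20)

1

(154,222,224): 154²+222² = 73000 > 50176 = 224² → acute
(212,289,265): 212²+265² = 115169 > 83521 = 289² → acute
(219,144,165): 144²+165² = 47961 = 219² → right
(24,17,20): 17²+20² = 689 > 576 = 24² → acute
1 of the 4 is right.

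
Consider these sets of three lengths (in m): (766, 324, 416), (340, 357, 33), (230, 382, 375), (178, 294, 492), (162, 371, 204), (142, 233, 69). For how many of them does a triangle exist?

(324,416,766): 324+416 ≤ 766 → not valid
(33,340,357): 33+340 > 357 → valid
(230,375,382): 230+375 > 382 → valid
(178,294,492): 178+294 ≤ 492 → not valid
(162,204,371): 162+204 ≤ 371 → not valid
(69,142,233): 69+142 ≤ 233 → not valid
2 of the 6 triples form a triangle.

2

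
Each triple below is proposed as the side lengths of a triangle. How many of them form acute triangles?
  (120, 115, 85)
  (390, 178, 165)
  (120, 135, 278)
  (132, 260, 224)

(120,115,85): 85²+115² = 20450 > 14400 = 120² → acute
(390,178,165): 165+178 ≤ 390, not a triangle
(120,135,278): 120+135 ≤ 278, not a triangle
(132,260,224): 132²+224² = 67600 = 260² → right
1 of the 4 is acute.

1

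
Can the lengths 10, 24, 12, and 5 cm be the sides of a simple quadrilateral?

A quadrilateral exists iff every side is shorter than the sum of the others — equivalently, the longest side is less than the sum of the rest.
Longest side 24 < 27 (sum of the remaining 3), so yes.

Yes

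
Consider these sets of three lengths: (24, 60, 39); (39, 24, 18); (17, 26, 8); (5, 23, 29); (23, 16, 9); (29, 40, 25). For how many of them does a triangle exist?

4

(24,39,60): 24+39 > 60 → valid
(18,24,39): 18+24 > 39 → valid
(8,17,26): 8+17 ≤ 26 → not valid
(5,23,29): 5+23 ≤ 29 → not valid
(9,16,23): 9+16 > 23 → valid
(25,29,40): 25+29 > 40 → valid
4 of the 6 triples form a triangle.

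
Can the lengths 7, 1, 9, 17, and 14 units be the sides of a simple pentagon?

A pentagon exists iff every side is shorter than the sum of the others — equivalently, the longest side is less than the sum of the rest.
Longest side 17 < 31 (sum of the remaining 4), so yes.

Yes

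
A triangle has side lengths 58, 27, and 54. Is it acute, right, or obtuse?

Compare the square of the longest side to the sum of squares of the other two: 27² + 54² = 3645 > 3364 = 58².

acute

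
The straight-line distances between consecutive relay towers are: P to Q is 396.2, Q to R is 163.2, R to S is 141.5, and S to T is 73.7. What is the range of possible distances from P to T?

The maximum is all hops collinear in one direction: 396.2 + 163.2 + 141.5 + 73.7 = 774.6.
The longest hop is 396.2; the others sum to 378.4. Folding the others back against it leaves at least 396.2 − 378.4 = 17.8.

17.8 ≤ PT ≤ 774.6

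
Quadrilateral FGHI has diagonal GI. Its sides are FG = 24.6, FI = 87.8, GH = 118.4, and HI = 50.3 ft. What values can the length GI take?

From triangle FGI: |24.6 − 87.8| < GI < 24.6 + 87.8, i.e. 63.2 < GI < 112.4.
From triangle HGI: 68.1 < GI < 168.7.
Both must hold, so GI lies in the intersection.

68.1 < GI < 112.4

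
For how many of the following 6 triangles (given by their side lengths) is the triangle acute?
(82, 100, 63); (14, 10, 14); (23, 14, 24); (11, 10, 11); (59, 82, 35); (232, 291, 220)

(82,100,63): 63²+82² = 10693 > 10000 = 100² → acute
(14,10,14): 10²+14² = 296 > 196 = 14² → acute
(23,14,24): 14²+23² = 725 > 576 = 24² → acute
(11,10,11): 10²+11² = 221 > 121 = 11² → acute
(59,82,35): 35²+59² = 4706 < 6724 = 82² → obtuse
(232,291,220): 220²+232² = 102224 > 84681 = 291² → acute
5 of the 6 are acute.

5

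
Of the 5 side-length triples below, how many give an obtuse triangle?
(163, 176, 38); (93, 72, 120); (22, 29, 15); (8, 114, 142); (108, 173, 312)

(163,176,38): 38²+163² = 28013 < 30976 = 176² → obtuse
(93,72,120): 72²+93² = 13833 < 14400 = 120² → obtuse
(22,29,15): 15²+22² = 709 < 841 = 29² → obtuse
(8,114,142): 8+114 ≤ 142, not a triangle
(108,173,312): 108+173 ≤ 312, not a triangle
3 of the 5 are obtuse.

3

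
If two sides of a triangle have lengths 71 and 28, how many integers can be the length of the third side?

The third side lies in the open interval (43, 99).
Integers from 44 to 98 inclusive: 98 − 44 + 1 = 55.

55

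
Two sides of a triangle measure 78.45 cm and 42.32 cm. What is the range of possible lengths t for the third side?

36.13 < t < 120.77 (cm)

By the triangle inequality, t must be less than 78.45 + 42.32 = 120.77 and greater than |78.45 − 42.32| = 36.13.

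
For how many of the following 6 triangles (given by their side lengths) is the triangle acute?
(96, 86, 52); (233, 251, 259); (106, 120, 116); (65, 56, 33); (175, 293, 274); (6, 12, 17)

(96,86,52): 52²+86² = 10100 > 9216 = 96² → acute
(233,251,259): 233²+251² = 117290 > 67081 = 259² → acute
(106,120,116): 106²+116² = 24692 > 14400 = 120² → acute
(65,56,33): 33²+56² = 4225 = 65² → right
(175,293,274): 175²+274² = 105701 > 85849 = 293² → acute
(6,12,17): 6²+12² = 180 < 289 = 17² → obtuse
4 of the 6 are acute.

4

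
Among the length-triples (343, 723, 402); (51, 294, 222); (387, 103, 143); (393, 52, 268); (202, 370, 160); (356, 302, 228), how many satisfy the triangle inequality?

(343,402,723): 343+402 > 723 → valid
(51,222,294): 51+222 ≤ 294 → not valid
(103,143,387): 103+143 ≤ 387 → not valid
(52,268,393): 52+268 ≤ 393 → not valid
(160,202,370): 160+202 ≤ 370 → not valid
(228,302,356): 228+302 > 356 → valid
2 of the 6 triples form a triangle.

2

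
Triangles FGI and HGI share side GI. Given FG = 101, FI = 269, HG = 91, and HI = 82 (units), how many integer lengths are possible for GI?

4

From triangle FGI: 168 < GI < 370.
From triangle HGI: 9 < GI < 173.
Intersection: 168 < GI < 173, so integers 169 through 172: 4 values.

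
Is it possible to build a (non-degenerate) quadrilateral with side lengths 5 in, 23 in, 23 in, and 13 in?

Yes

A quadrilateral exists iff every side is shorter than the sum of the others — equivalently, the longest side is less than the sum of the rest.
Longest side 23 < 41 (sum of the remaining 3), so yes.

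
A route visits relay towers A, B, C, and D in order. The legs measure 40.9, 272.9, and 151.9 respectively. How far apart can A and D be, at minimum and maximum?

80.1 ≤ AD ≤ 465.7

The maximum is all hops collinear in one direction: 40.9 + 272.9 + 151.9 = 465.7.
The longest hop is 272.9; the others sum to 192.8. Folding the others back against it leaves at least 272.9 − 192.8 = 80.1.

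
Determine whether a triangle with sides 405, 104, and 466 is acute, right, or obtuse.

obtuse

Compare the square of the longest side to the sum of squares of the other two: 104² + 405² = 174841 < 217156 = 466².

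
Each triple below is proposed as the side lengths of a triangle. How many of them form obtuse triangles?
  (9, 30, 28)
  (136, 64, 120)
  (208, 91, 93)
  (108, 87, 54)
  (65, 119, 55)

(9,30,28): 9²+28² = 865 < 900 = 30² → obtuse
(136,64,120): 64²+120² = 18496 = 136² → right
(208,91,93): 91+93 ≤ 208, not a triangle
(108,87,54): 54²+87² = 10485 < 11664 = 108² → obtuse
(65,119,55): 55²+65² = 7250 < 14161 = 119² → obtuse
3 of the 5 are obtuse.

3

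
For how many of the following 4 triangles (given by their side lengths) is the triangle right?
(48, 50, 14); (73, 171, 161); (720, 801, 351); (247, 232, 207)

(48,50,14): 14²+48² = 2500 = 50² → right
(73,171,161): 73²+161² = 31250 > 29241 = 171² → acute
(720,801,351): 351²+720² = 641601 = 801² → right
(247,232,207): 207²+232² = 96673 > 61009 = 247² → acute
2 of the 4 are right.

2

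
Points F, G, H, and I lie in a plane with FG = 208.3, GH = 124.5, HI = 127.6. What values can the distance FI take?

0 ≤ FI ≤ 460.4

The maximum is all hops collinear in one direction: 208.3 + 124.5 + 127.6 = 460.4.
The longest hop is 208.3; the others sum to 252.1. Since 208.3 ≤ 252.1, the path can fold back on itself completely, so the minimum distance is 0.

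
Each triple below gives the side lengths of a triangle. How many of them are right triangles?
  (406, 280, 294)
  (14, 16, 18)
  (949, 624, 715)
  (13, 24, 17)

(406,280,294): 280²+294² = 164836 = 406² → right
(14,16,18): 14²+16² = 452 > 324 = 18² → acute
(949,624,715): 624²+715² = 900601 = 949² → right
(13,24,17): 13²+17² = 458 < 576 = 24² → obtuse
2 of the 4 are right.

2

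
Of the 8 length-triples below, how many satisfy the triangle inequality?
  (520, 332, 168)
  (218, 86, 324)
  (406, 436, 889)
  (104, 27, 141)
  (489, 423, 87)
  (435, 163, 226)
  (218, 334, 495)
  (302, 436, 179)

(168,332,520): 168+332 ≤ 520 → not valid
(86,218,324): 86+218 ≤ 324 → not valid
(406,436,889): 406+436 ≤ 889 → not valid
(27,104,141): 27+104 ≤ 141 → not valid
(87,423,489): 87+423 > 489 → valid
(163,226,435): 163+226 ≤ 435 → not valid
(218,334,495): 218+334 > 495 → valid
(179,302,436): 179+302 > 436 → valid
3 of the 8 triples form a triangle.

3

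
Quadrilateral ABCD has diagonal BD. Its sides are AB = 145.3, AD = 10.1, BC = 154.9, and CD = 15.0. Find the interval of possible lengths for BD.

From triangle ABD: |145.3 − 10.1| < BD < 145.3 + 10.1, i.e. 135.2 < BD < 155.4.
From triangle CBD: 139.9 < BD < 169.9.
Both must hold, so BD lies in the intersection.

139.9 < BD < 155.4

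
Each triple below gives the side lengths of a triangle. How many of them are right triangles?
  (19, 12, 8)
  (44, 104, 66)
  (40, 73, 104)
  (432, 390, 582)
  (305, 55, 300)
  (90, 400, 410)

(19,12,8): 8²+12² = 208 < 361 = 19² → obtuse
(44,104,66): 44²+66² = 6292 < 10816 = 104² → obtuse
(40,73,104): 40²+73² = 6929 < 10816 = 104² → obtuse
(432,390,582): 390²+432² = 338724 = 582² → right
(305,55,300): 55²+300² = 93025 = 305² → right
(90,400,410): 90²+400² = 168100 = 410² → right
3 of the 6 are right.

3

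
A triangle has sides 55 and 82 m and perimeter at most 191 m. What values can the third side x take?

Triangle inequality alone gives 27 < x < 137.
The perimeter condition gives x ≤ 191 − 55 − 82 = 54.
Intersecting the two: 27 < x ≤ 54.

27 < x ≤ 54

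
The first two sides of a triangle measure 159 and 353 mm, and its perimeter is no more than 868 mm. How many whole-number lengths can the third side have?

162

Triangle inequality: 194 < x < 512. Perimeter ≤ 868 gives x ≤ 868 − 159 − 353 = 356.
So 194 < x ≤ 356; integers 195 through 356: 162 values.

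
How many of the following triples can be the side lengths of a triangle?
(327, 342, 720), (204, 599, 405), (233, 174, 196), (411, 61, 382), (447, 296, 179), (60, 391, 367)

5

(327,342,720): 327+342 ≤ 720 → not valid
(204,405,599): 204+405 > 599 → valid
(174,196,233): 174+196 > 233 → valid
(61,382,411): 61+382 > 411 → valid
(179,296,447): 179+296 > 447 → valid
(60,367,391): 60+367 > 391 → valid
5 of the 6 triples form a triangle.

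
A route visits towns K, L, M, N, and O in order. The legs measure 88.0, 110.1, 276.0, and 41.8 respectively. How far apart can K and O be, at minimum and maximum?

The maximum is all hops collinear in one direction: 88.0 + 110.1 + 276.0 + 41.8 = 515.9.
The longest hop is 276.0; the others sum to 239.9. Folding the others back against it leaves at least 276.0 − 239.9 = 36.1.

36.1 ≤ KO ≤ 515.9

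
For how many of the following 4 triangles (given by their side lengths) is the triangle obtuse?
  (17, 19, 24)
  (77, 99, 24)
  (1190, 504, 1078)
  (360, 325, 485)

(17,19,24): 17²+19² = 650 > 576 = 24² → acute
(77,99,24): 24²+77² = 6505 < 9801 = 99² → obtuse
(1190,504,1078): 504²+1078² = 1416100 = 1190² → right
(360,325,485): 325²+360² = 235225 = 485² → right
1 of the 4 is obtuse.

1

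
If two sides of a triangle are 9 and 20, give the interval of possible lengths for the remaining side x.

By the triangle inequality, x must be less than 9 + 20 = 29 and greater than |9 − 20| = 11.

11 < x < 29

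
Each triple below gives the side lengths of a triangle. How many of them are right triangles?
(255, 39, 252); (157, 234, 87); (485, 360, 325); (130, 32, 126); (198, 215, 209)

(255,39,252): 39²+252² = 65025 = 255² → right
(157,234,87): 87²+157² = 32218 < 54756 = 234² → obtuse
(485,360,325): 325²+360² = 235225 = 485² → right
(130,32,126): 32²+126² = 16900 = 130² → right
(198,215,209): 198²+209² = 82885 > 46225 = 215² → acute
3 of the 5 are right.

3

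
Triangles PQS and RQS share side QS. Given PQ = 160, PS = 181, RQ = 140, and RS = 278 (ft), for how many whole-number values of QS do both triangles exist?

From triangle PQS: 21 < QS < 341.
From triangle RQS: 138 < QS < 418.
Intersection: 138 < QS < 341, so integers 139 through 340: 202 values.

202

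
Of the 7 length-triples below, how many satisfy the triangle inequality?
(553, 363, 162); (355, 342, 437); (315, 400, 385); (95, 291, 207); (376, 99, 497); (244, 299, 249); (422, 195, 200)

4

(162,363,553): 162+363 ≤ 553 → not valid
(342,355,437): 342+355 > 437 → valid
(315,385,400): 315+385 > 400 → valid
(95,207,291): 95+207 > 291 → valid
(99,376,497): 99+376 ≤ 497 → not valid
(244,249,299): 244+249 > 299 → valid
(195,200,422): 195+200 ≤ 422 → not valid
4 of the 7 triples form a triangle.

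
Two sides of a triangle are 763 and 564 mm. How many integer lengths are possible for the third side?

1127

The third side lies in the open interval (199, 1327).
Integers from 200 to 1326 inclusive: 1326 − 200 + 1 = 1127.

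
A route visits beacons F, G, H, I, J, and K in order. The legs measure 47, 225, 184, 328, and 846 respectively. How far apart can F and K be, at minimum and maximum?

62 ≤ FK ≤ 1630

The maximum is all hops collinear in one direction: 47 + 225 + 184 + 328 + 846 = 1630.
The longest hop is 846; the others sum to 784. Folding the others back against it leaves at least 846 − 784 = 62.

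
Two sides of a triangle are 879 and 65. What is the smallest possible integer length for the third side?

The third side must be strictly greater than |879 − 65| = 814.
The smallest integer above 814 is 815.

815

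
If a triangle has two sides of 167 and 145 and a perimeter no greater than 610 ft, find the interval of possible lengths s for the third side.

Triangle inequality alone gives 22 < s < 312.
The perimeter condition gives s ≤ 610 − 167 − 145 = 298.
Intersecting the two: 22 < s ≤ 298.

22 < s ≤ 298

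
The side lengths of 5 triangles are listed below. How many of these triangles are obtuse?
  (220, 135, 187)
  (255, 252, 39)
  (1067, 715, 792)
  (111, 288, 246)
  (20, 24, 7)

2

(220,135,187): 135²+187² = 53194 > 48400 = 220² → acute
(255,252,39): 39²+252² = 65025 = 255² → right
(1067,715,792): 715²+792² = 1138489 = 1067² → right
(111,288,246): 111²+246² = 72837 < 82944 = 288² → obtuse
(20,24,7): 7²+20² = 449 < 576 = 24² → obtuse
2 of the 5 are obtuse.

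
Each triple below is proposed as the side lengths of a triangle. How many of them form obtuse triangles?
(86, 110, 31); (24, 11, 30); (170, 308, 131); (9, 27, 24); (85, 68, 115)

4

(86,110,31): 31²+86² = 8357 < 12100 = 110² → obtuse
(24,11,30): 11²+24² = 697 < 900 = 30² → obtuse
(170,308,131): 131+170 ≤ 308, not a triangle
(9,27,24): 9²+24² = 657 < 729 = 27² → obtuse
(85,68,115): 68²+85² = 11849 < 13225 = 115² → obtuse
4 of the 5 are obtuse.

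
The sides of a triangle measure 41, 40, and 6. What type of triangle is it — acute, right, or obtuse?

obtuse

Compare the square of the longest side to the sum of squares of the other two: 6² + 40² = 1636 < 1681 = 41².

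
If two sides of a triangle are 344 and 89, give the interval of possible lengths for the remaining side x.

By the triangle inequality, x must be less than 344 + 89 = 433 and greater than |344 − 89| = 255.

255 < x < 433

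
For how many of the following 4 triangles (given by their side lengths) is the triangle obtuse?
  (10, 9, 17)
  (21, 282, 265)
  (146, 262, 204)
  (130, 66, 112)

(10,9,17): 9²+10² = 181 < 289 = 17² → obtuse
(21,282,265): 21²+265² = 70666 < 79524 = 282² → obtuse
(146,262,204): 146²+204² = 62932 < 68644 = 262² → obtuse
(130,66,112): 66²+112² = 16900 = 130² → right
3 of the 4 are obtuse.

3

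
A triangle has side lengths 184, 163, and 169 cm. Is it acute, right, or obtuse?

acute

Compare the square of the longest side to the sum of squares of the other two: 163² + 169² = 55130 > 33856 = 184².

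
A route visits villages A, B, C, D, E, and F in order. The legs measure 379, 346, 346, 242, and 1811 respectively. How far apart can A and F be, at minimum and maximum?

498 ≤ AF ≤ 3124

The maximum is all hops collinear in one direction: 379 + 346 + 346 + 242 + 1811 = 3124.
The longest hop is 1811; the others sum to 1313. Folding the others back against it leaves at least 1811 − 1313 = 498.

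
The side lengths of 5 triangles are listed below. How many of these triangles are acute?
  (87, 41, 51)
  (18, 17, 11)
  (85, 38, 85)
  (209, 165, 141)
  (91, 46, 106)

(87,41,51): 41²+51² = 4282 < 7569 = 87² → obtuse
(18,17,11): 11²+17² = 410 > 324 = 18² → acute
(85,38,85): 38²+85² = 8669 > 7225 = 85² → acute
(209,165,141): 141²+165² = 47106 > 43681 = 209² → acute
(91,46,106): 46²+91² = 10397 < 11236 = 106² → obtuse
3 of the 5 are acute.

3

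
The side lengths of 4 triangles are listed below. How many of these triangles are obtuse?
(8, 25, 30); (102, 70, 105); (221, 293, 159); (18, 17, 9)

2

(8,25,30): 8²+25² = 689 < 900 = 30² → obtuse
(102,70,105): 70²+102² = 15304 > 11025 = 105² → acute
(221,293,159): 159²+221² = 74122 < 85849 = 293² → obtuse
(18,17,9): 9²+17² = 370 > 324 = 18² → acute
2 of the 4 are obtuse.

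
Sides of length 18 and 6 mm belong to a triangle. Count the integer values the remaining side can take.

The third side lies in the open interval (12, 24).
Integers from 13 to 23 inclusive: 23 − 13 + 1 = 11.

11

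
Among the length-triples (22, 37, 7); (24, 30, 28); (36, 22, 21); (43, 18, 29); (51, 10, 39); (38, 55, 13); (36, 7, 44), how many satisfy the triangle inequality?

3

(7,22,37): 7+22 ≤ 37 → not valid
(24,28,30): 24+28 > 30 → valid
(21,22,36): 21+22 > 36 → valid
(18,29,43): 18+29 > 43 → valid
(10,39,51): 10+39 ≤ 51 → not valid
(13,38,55): 13+38 ≤ 55 → not valid
(7,36,44): 7+36 ≤ 44 → not valid
3 of the 7 triples form a triangle.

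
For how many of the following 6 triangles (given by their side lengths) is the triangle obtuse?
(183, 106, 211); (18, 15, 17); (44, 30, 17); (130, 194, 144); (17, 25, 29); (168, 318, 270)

1

(183,106,211): 106²+183² = 44725 > 44521 = 211² → acute
(18,15,17): 15²+17² = 514 > 324 = 18² → acute
(44,30,17): 17²+30² = 1189 < 1936 = 44² → obtuse
(130,194,144): 130²+144² = 37636 = 194² → right
(17,25,29): 17²+25² = 914 > 841 = 29² → acute
(168,318,270): 168²+270² = 101124 = 318² → right
1 of the 6 is obtuse.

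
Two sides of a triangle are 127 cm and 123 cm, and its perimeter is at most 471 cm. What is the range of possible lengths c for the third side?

Triangle inequality alone gives 4 < c < 250.
The perimeter condition gives c ≤ 471 − 127 − 123 = 221.
Intersecting the two: 4 < c ≤ 221.

4 < c ≤ 221 cm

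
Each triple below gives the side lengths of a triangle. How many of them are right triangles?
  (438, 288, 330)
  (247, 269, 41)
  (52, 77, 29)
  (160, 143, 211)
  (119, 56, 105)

2

(438,288,330): 288²+330² = 191844 = 438² → right
(247,269,41): 41²+247² = 62690 < 72361 = 269² → obtuse
(52,77,29): 29²+52² = 3545 < 5929 = 77² → obtuse
(160,143,211): 143²+160² = 46049 > 44521 = 211² → acute
(119,56,105): 56²+105² = 14161 = 119² → right
2 of the 5 are right.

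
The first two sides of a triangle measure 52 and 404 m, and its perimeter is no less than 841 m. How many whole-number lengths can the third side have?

Triangle inequality: 352 < x < 456. Perimeter ≥ 841 gives x ≥ 841 − 52 − 404 = 385.
So 385 ≤ x < 456; integers 385 through 455: 71 values.

71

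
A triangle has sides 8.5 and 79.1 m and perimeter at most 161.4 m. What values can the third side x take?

70.6 < x ≤ 73.8

Triangle inequality alone gives 70.6 < x < 87.6.
The perimeter condition gives x ≤ 161.4 − 8.5 − 79.1 = 73.8.
Intersecting the two: 70.6 < x ≤ 73.8.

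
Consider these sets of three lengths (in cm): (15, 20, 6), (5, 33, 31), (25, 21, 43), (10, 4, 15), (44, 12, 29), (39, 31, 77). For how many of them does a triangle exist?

3

(6,15,20): 6+15 > 20 → valid
(5,31,33): 5+31 > 33 → valid
(21,25,43): 21+25 > 43 → valid
(4,10,15): 4+10 ≤ 15 → not valid
(12,29,44): 12+29 ≤ 44 → not valid
(31,39,77): 31+39 ≤ 77 → not valid
3 of the 6 triples form a triangle.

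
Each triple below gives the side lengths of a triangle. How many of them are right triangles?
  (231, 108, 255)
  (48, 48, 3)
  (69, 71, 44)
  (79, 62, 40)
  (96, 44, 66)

(231,108,255): 108²+231² = 65025 = 255² → right
(48,48,3): 3²+48² = 2313 > 2304 = 48² → acute
(69,71,44): 44²+69² = 6697 > 5041 = 71² → acute
(79,62,40): 40²+62² = 5444 < 6241 = 79² → obtuse
(96,44,66): 44²+66² = 6292 < 9216 = 96² → obtuse
1 of the 5 is right.

1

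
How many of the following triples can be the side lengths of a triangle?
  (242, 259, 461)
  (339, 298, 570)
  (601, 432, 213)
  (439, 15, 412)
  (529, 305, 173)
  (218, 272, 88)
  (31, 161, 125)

4

(242,259,461): 242+259 > 461 → valid
(298,339,570): 298+339 > 570 → valid
(213,432,601): 213+432 > 601 → valid
(15,412,439): 15+412 ≤ 439 → not valid
(173,305,529): 173+305 ≤ 529 → not valid
(88,218,272): 88+218 > 272 → valid
(31,125,161): 31+125 ≤ 161 → not valid
4 of the 7 triples form a triangle.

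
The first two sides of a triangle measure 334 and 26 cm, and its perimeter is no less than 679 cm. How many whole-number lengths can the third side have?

41

Triangle inequality: 308 < x < 360. Perimeter ≥ 679 gives x ≥ 679 − 334 − 26 = 319.
So 319 ≤ x < 360; integers 319 through 359: 41 values.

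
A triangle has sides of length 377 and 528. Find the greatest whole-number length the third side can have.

The third side must be strictly less than 377 + 528 = 905.
The largest integer below 905 is 904.

904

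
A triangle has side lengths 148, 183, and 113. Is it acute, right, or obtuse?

Compare the square of the longest side to the sum of squares of the other two: 113² + 148² = 34673 > 33489 = 183².

acute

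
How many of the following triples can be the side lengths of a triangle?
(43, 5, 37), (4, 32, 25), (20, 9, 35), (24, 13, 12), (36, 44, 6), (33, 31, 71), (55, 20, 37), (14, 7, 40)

(5,37,43): 5+37 ≤ 43 → not valid
(4,25,32): 4+25 ≤ 32 → not valid
(9,20,35): 9+20 ≤ 35 → not valid
(12,13,24): 12+13 > 24 → valid
(6,36,44): 6+36 ≤ 44 → not valid
(31,33,71): 31+33 ≤ 71 → not valid
(20,37,55): 20+37 > 55 → valid
(7,14,40): 7+14 ≤ 40 → not valid
2 of the 8 triples form a triangle.

2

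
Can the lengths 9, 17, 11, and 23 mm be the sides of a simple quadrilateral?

Yes

A quadrilateral exists iff every side is shorter than the sum of the others — equivalently, the longest side is less than the sum of the rest.
Longest side 23 < 37 (sum of the remaining 3), so yes.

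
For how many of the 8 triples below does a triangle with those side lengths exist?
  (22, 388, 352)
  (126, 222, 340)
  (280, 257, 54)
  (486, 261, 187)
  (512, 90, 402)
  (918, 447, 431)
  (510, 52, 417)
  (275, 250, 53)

3

(22,352,388): 22+352 ≤ 388 → not valid
(126,222,340): 126+222 > 340 → valid
(54,257,280): 54+257 > 280 → valid
(187,261,486): 187+261 ≤ 486 → not valid
(90,402,512): 90+402 ≤ 512 → not valid
(431,447,918): 431+447 ≤ 918 → not valid
(52,417,510): 52+417 ≤ 510 → not valid
(53,250,275): 53+250 > 275 → valid
3 of the 8 triples form a triangle.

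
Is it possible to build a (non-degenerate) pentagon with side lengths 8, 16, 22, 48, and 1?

For a pentagon, each side must be shorter than the sum of the others.
Here the longest side is 48, but the remaining 4 sides sum to only 47.

No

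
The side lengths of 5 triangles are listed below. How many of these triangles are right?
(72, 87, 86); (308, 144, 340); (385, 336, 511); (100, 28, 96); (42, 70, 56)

(72,87,86): 72²+86² = 12580 > 7569 = 87² → acute
(308,144,340): 144²+308² = 115600 = 340² → right
(385,336,511): 336²+385² = 261121 = 511² → right
(100,28,96): 28²+96² = 10000 = 100² → right
(42,70,56): 42²+56² = 4900 = 70² → right
4 of the 5 are right.

4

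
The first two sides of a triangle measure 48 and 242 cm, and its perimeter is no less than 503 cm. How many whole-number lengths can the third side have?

Triangle inequality: 194 < x < 290. Perimeter ≥ 503 gives x ≥ 503 − 48 − 242 = 213.
So 213 ≤ x < 290; integers 213 through 289: 77 values.

77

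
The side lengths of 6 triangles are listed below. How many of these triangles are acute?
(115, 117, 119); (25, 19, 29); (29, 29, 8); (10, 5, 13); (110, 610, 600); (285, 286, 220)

4

(115,117,119): 115²+117² = 26914 > 14161 = 119² → acute
(25,19,29): 19²+25² = 986 > 841 = 29² → acute
(29,29,8): 8²+29² = 905 > 841 = 29² → acute
(10,5,13): 5²+10² = 125 < 169 = 13² → obtuse
(110,610,600): 110²+600² = 372100 = 610² → right
(285,286,220): 220²+285² = 129625 > 81796 = 286² → acute
4 of the 6 are acute.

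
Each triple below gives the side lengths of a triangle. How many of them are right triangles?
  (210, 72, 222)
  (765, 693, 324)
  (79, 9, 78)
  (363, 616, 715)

3

(210,72,222): 72²+210² = 49284 = 222² → right
(765,693,324): 324²+693² = 585225 = 765² → right
(79,9,78): 9²+78² = 6165 < 6241 = 79² → obtuse
(363,616,715): 363²+616² = 511225 = 715² → right
3 of the 4 are right.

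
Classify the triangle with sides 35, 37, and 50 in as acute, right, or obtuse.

Compare the square of the longest side to the sum of squares of the other two: 35² + 37² = 2594 > 2500 = 50².

acute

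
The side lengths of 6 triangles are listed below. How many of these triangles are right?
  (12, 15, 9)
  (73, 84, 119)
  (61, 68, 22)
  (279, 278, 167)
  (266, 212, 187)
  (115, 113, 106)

(12,15,9): 9²+12² = 225 = 15² → right
(73,84,119): 73²+84² = 12385 < 14161 = 119² → obtuse
(61,68,22): 22²+61² = 4205 < 4624 = 68² → obtuse
(279,278,167): 167²+278² = 105173 > 77841 = 279² → acute
(266,212,187): 187²+212² = 79913 > 70756 = 266² → acute
(115,113,106): 106²+113² = 24005 > 13225 = 115² → acute
1 of the 6 is right.

1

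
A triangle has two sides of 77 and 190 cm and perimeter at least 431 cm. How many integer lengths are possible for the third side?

Triangle inequality: 113 < x < 267. Perimeter ≥ 431 gives x ≥ 431 − 77 − 190 = 164.
So 164 ≤ x < 267; integers 164 through 266: 103 values.

103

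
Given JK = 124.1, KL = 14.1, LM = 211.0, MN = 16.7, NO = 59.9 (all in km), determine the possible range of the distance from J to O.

The maximum is all hops collinear in one direction: 124.1 + 14.1 + 211.0 + 16.7 + 59.9 = 425.8.
The longest hop is 211.0; the others sum to 214.8. Since 211.0 ≤ 214.8, the path can fold back on itself completely, so the minimum distance is 0.

0 ≤ JO ≤ 425.8 km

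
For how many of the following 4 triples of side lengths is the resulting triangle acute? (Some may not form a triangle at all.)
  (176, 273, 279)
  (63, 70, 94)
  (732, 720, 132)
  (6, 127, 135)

2

(176,273,279): 176²+273² = 105505 > 77841 = 279² → acute
(63,70,94): 63²+70² = 8869 > 8836 = 94² → acute
(732,720,132): 132²+720² = 535824 = 732² → right
(6,127,135): 6+127 ≤ 135, not a triangle
2 of the 4 are acute.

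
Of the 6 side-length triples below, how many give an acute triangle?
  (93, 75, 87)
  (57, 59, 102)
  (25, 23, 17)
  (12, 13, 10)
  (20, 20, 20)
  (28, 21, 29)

(93,75,87): 75²+87² = 13194 > 8649 = 93² → acute
(57,59,102): 57²+59² = 6730 < 10404 = 102² → obtuse
(25,23,17): 17²+23² = 818 > 625 = 25² → acute
(12,13,10): 10²+12² = 244 > 169 = 13² → acute
(20,20,20): 20²+20² = 800 > 400 = 20² → acute
(28,21,29): 21²+28² = 1225 > 841 = 29² → acute
5 of the 6 are acute.

5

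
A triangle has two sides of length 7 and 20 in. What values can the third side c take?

By the triangle inequality, c must be less than 7 + 20 = 27 and greater than |7 − 20| = 13.

13 < c < 27 (in)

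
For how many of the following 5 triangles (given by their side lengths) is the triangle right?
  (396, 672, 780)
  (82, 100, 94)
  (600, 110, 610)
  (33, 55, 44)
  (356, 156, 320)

4

(396,672,780): 396²+672² = 608400 = 780² → right
(82,100,94): 82²+94² = 15560 > 10000 = 100² → acute
(600,110,610): 110²+600² = 372100 = 610² → right
(33,55,44): 33²+44² = 3025 = 55² → right
(356,156,320): 156²+320² = 126736 = 356² → right
4 of the 5 are right.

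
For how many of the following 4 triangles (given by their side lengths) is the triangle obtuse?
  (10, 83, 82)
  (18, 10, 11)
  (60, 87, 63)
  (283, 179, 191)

3

(10,83,82): 10²+82² = 6824 < 6889 = 83² → obtuse
(18,10,11): 10²+11² = 221 < 324 = 18² → obtuse
(60,87,63): 60²+63² = 7569 = 87² → right
(283,179,191): 179²+191² = 68522 < 80089 = 283² → obtuse
3 of the 4 are obtuse.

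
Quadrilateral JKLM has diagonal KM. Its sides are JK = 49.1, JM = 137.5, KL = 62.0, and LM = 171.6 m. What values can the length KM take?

From triangle JKM: |49.1 − 137.5| < KM < 49.1 + 137.5, i.e. 88.4 < KM < 186.6.
From triangle LKM: 109.6 < KM < 233.6.
Both must hold, so KM lies in the intersection.

109.6 < KM < 186.6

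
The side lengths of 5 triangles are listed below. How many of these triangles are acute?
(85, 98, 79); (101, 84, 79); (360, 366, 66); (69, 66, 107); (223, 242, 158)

3

(85,98,79): 79²+85² = 13466 > 9604 = 98² → acute
(101,84,79): 79²+84² = 13297 > 10201 = 101² → acute
(360,366,66): 66²+360² = 133956 = 366² → right
(69,66,107): 66²+69² = 9117 < 11449 = 107² → obtuse
(223,242,158): 158²+223² = 74693 > 58564 = 242² → acute
3 of the 5 are acute.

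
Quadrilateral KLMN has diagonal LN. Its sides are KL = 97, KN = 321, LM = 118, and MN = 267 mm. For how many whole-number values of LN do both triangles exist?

From triangle KLN: 224 < LN < 418.
From triangle MLN: 149 < LN < 385.
Intersection: 224 < LN < 385, so integers 225 through 384: 160 values.

160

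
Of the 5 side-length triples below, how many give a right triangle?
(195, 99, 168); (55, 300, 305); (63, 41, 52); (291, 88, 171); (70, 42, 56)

3

(195,99,168): 99²+168² = 38025 = 195² → right
(55,300,305): 55²+300² = 93025 = 305² → right
(63,41,52): 41²+52² = 4385 > 3969 = 63² → acute
(291,88,171): 88+171 ≤ 291, not a triangle
(70,42,56): 42²+56² = 4900 = 70² → right
3 of the 5 are right.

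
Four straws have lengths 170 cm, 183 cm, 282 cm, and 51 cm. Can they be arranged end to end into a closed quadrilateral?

A quadrilateral exists iff every side is shorter than the sum of the others — equivalently, the longest side is less than the sum of the rest.
Longest side 282 < 404 (sum of the remaining 3), so yes.

Yes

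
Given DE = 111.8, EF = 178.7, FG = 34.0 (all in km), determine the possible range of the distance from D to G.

The maximum is all hops collinear in one direction: 111.8 + 178.7 + 34.0 = 324.5.
The longest hop is 178.7; the others sum to 145.8. Folding the others back against it leaves at least 178.7 − 145.8 = 32.9.

32.9 ≤ DG ≤ 324.5 km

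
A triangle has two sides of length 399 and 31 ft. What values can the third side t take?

By the triangle inequality, t must be less than 399 + 31 = 430 and greater than |399 − 31| = 368.

368 < t < 430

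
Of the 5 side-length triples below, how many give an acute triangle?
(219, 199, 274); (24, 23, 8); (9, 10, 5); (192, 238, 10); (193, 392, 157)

3

(219,199,274): 199²+219² = 87562 > 75076 = 274² → acute
(24,23,8): 8²+23² = 593 > 576 = 24² → acute
(9,10,5): 5²+9² = 106 > 100 = 10² → acute
(192,238,10): 10+192 ≤ 238, not a triangle
(193,392,157): 157+193 ≤ 392, not a triangle
3 of the 5 are acute.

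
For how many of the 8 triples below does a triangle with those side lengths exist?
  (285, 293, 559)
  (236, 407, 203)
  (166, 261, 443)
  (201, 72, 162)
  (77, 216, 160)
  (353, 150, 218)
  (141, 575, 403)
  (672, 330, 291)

(285,293,559): 285+293 > 559 → valid
(203,236,407): 203+236 > 407 → valid
(166,261,443): 166+261 ≤ 443 → not valid
(72,162,201): 72+162 > 201 → valid
(77,160,216): 77+160 > 216 → valid
(150,218,353): 150+218 > 353 → valid
(141,403,575): 141+403 ≤ 575 → not valid
(291,330,672): 291+330 ≤ 672 → not valid
5 of the 8 triples form a triangle.

5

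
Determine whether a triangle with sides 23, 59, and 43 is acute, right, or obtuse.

Compare the square of the longest side to the sum of squares of the other two: 23² + 43² = 2378 < 3481 = 59².

obtuse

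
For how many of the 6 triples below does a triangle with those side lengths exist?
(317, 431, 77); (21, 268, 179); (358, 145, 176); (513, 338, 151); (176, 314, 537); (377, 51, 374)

(77,317,431): 77+317 ≤ 431 → not valid
(21,179,268): 21+179 ≤ 268 → not valid
(145,176,358): 145+176 ≤ 358 → not valid
(151,338,513): 151+338 ≤ 513 → not valid
(176,314,537): 176+314 ≤ 537 → not valid
(51,374,377): 51+374 > 377 → valid
1 of the 6 triples forms a triangle.

1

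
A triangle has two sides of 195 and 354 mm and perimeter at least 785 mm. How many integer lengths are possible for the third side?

Triangle inequality: 159 < x < 549. Perimeter ≥ 785 gives x ≥ 785 − 195 − 354 = 236.
So 236 ≤ x < 549; integers 236 through 548: 313 values.

313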